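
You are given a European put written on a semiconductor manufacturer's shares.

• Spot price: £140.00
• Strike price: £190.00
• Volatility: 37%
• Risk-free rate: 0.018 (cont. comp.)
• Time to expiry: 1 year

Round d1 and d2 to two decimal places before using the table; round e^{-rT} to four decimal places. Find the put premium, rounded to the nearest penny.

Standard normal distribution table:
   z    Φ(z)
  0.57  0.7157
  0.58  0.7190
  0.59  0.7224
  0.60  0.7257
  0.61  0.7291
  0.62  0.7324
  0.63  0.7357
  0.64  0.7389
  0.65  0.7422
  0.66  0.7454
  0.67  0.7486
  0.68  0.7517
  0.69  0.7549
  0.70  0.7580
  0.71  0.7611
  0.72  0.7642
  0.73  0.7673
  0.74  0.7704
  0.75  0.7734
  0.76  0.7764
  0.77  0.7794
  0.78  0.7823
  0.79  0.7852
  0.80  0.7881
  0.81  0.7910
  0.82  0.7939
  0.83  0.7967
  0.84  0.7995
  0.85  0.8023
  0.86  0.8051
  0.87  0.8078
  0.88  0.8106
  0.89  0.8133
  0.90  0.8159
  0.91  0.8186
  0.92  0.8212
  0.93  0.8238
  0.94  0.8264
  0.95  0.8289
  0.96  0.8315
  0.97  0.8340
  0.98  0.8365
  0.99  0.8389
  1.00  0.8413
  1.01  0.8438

σ√T = 0.37·√1 = 0.3700
ln(S/K) + (r + σ²/2)T = ln(140/190) + (0.018 + 0.37²/2)·1 = -0.3054 + 0.0864 = -0.2189
d₁ = -0.2189 / 0.3700 = -0.5917 → -0.59
d₂ = d₁ − σ√T = -0.5917 − 0.3700 = -0.9617 → -0.96
exp(−rT) = exp(−0.018·1) = 0.9822
N(−d₂) = N(0.96) = 0.8315;  N(−d₁) = N(0.59) = 0.7224
P = 190·0.9822·0.8315 − 140·0.7224 = 155.1729 − 101.1360 = 54.0369

£54.04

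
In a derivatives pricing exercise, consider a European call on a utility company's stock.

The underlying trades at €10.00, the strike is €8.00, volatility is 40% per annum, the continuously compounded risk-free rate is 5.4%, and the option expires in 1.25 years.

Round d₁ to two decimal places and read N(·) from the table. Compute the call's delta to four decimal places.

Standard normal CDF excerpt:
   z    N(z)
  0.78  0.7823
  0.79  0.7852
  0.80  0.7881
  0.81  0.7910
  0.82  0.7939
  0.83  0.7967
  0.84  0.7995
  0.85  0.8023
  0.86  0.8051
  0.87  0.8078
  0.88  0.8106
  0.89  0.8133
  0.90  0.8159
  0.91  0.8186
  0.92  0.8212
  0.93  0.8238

0.8078

σ√T = 0.4 × 1.1180 = 0.4472
d₁ = [ln(10/8) + (0.054 + 0.4²/2)·1.25] / 0.4472 = [0.2231 + 0.1675] / 0.4472 = 0.8735 which rounds to 0.87
N(d₁) = N(0.87) = 0.8078
Δ_call = N(d₁) = 0.8078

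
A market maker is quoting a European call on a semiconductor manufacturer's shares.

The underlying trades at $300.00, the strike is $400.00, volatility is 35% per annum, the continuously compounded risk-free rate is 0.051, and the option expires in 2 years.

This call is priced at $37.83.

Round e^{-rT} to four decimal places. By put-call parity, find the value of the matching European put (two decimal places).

$99.03

e^(−rT) = e^(−0.051·2) = 0.9030
Put-call parity: C − P = S − K·e^(−rT) = 300 − 400·0.9030 = 300 − 361.2000 = -61.2000
P = C − (C − P) = 37.83 − (-61.2000) = 99.0300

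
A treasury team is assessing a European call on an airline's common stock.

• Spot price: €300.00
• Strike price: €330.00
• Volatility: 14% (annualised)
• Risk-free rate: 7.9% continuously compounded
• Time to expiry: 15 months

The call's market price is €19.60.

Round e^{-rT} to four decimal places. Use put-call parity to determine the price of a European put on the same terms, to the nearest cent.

€18.58

exp(−rT) = exp(−0.079·1.25) = 0.9060
Put-call parity: C − P = S − K·e^(−rT) = 300 − 330·0.9060 = 300 − 298.9800 = 1.0200
P = C − (C − P) = 19.60 − (1.0200) = 18.5800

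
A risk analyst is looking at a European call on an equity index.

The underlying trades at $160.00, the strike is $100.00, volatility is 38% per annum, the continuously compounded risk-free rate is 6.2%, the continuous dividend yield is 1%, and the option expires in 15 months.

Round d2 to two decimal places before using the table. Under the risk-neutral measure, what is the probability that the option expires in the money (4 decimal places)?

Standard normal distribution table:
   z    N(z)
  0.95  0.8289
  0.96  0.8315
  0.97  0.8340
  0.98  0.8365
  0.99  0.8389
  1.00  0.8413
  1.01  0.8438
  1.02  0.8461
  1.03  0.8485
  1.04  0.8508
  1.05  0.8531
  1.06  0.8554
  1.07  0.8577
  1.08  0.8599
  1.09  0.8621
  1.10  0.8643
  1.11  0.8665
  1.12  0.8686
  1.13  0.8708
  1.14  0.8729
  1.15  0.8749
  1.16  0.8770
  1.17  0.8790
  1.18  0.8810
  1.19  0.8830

0.8531

σ√T = 0.38·√1.25 = 0.4249
ln(S/K) + (r − q + σ²/2)T = ln(160/100) + (0.062 − 0.01 + 0.38²/2)·1.25 = 0.4700 + 0.1552 = 0.6253
d₁ = 0.6253 / 0.4249 = 1.4717 which rounds to 1.47
d₂ = d₁ − σ√T = 1.4717 − 0.4249 = 1.0468 which rounds to 1.05
Risk-neutral Pr[S_T > K] = N(d₂) = N(1.05) = 0.8531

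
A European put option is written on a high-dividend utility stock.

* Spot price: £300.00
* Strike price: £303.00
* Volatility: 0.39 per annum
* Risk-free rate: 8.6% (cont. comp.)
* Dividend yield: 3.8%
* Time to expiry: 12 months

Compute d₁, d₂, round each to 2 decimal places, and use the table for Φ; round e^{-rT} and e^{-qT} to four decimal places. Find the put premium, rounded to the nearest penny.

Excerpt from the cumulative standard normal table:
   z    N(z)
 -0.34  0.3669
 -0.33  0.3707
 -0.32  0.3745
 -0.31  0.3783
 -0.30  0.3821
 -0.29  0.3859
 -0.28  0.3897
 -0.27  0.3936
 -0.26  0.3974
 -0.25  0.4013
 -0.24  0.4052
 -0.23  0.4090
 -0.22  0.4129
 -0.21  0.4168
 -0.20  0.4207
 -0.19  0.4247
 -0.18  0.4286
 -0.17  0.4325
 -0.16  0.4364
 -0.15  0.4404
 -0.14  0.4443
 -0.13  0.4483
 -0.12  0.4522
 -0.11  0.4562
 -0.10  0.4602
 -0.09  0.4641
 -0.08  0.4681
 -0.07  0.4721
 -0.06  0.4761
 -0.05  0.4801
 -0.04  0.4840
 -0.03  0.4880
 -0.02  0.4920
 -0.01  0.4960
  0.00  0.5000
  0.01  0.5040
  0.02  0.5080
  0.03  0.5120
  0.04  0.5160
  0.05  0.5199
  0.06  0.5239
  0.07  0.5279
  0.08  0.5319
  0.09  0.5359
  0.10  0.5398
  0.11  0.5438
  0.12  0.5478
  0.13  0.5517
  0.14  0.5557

T = 1;  σ√T = 0.3900
d₁ = [ln(300/303) + (0.086 − 0.038 + 0.39²/2)·1] / 0.3900 = [-0.0100 + 0.1240] / 0.3900 = 0.2926 ⇒ 0.29
d₂ = d₁ − σ√T = 0.2926 − 0.3900 = -0.0974 ⇒ -0.10
e^(−qT) = e^(−0.038·1) = 0.9627;  e^(−rT) = e^(−0.086·1) = 0.9176
N(−d₂) = N(0.10) = 0.5398;  N(−d₁) = N(-0.29) = 0.3859
P = 303·0.9176·0.5398 − 300·0.9627·0.3859 = 150.0821 − 111.4518 = 38.6303

£38.63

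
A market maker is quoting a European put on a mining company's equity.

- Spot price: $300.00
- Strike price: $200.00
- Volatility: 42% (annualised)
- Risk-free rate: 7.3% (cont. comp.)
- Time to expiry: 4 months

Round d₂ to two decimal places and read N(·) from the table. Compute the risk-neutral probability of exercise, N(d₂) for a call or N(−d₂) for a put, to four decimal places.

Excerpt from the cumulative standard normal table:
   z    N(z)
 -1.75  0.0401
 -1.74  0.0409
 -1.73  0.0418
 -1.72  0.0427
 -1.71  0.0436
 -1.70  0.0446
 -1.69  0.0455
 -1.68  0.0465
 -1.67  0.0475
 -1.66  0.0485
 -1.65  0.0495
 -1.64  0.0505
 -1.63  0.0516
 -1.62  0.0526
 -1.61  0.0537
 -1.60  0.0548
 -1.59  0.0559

σ√T = 0.42 × 0.5774 = 0.2425
d₁ = [ln(300/200) + (0.073 + 0.42²/2)·0.3333] / 0.2425 = [0.4055 + 0.0537] / 0.2425 = 1.8937 which rounds to 1.89
d₂ = d₁ − σ√T = 1.8937 − 0.2425 = 1.6512 which rounds to 1.65
Pr(exercise) under Q = N(−d₂) = N(-1.65) = 0.0495

0.0495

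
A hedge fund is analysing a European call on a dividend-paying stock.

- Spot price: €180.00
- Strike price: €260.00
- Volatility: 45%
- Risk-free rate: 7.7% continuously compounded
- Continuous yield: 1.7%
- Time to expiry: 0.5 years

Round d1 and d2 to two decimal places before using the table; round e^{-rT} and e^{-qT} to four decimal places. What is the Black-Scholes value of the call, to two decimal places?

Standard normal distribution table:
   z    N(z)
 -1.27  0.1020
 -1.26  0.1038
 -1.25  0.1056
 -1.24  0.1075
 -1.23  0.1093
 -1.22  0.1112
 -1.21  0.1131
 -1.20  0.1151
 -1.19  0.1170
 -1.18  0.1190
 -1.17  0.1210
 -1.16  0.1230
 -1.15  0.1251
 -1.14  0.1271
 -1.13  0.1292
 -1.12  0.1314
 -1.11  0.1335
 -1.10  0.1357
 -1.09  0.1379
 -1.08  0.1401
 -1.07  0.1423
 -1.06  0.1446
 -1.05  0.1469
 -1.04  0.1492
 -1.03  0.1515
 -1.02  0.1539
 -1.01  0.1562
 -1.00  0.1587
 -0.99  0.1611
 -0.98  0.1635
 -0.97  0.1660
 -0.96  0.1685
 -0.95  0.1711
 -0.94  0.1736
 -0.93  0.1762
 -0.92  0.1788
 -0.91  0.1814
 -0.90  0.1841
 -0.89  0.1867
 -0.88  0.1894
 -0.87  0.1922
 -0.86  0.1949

€5.04

σ√T = 0.45 × 0.7071 = 0.3182
d₁ = [ln(180/260) + (0.077 − 0.017 + ½·0.45²)·0.5] / (σ√T) = (-0.3677 + 0.0806) / 0.3182 = -0.9023 → -0.90
d₂ = -0.9023 − 0.3182 = -1.2205 → -1.22
e^(−qT) = e^(−0.017·0.5) = 0.9915;  e^(−rT) = e^(−0.077·0.5) = 0.9622
C = 180·0.9915·N(-0.90) − 260·0.9622·N(-1.22) = 180·0.9915·0.1841 − 260·0.9622·0.1112 = 32.8563 − 27.8191 = 5.0372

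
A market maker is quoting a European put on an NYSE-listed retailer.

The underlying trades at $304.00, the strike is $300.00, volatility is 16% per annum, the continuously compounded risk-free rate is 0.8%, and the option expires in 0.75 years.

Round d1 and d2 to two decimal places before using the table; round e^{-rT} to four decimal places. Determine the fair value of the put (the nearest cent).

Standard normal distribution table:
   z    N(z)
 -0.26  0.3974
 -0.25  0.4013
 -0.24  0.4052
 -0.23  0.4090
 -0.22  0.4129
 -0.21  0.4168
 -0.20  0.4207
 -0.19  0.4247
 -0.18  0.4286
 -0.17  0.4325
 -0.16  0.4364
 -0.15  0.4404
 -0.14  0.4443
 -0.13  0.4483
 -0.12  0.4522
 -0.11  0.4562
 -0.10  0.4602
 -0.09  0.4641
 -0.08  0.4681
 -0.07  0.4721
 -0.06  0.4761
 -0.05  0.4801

$14.07

σ√T = 0.16·√0.75 = 0.1386
d₁ = [ln(304/300) + (0.008 + 0.16²/2)·0.75] / 0.1386 = [0.0132 + 0.0156] / 0.1386 = 0.2082 which rounds to 0.21
d₂ = d₁ − σ√T = 0.2082 − 0.1386 = 0.0696 which rounds to 0.07
e^(−rT) = e^(−0.008·0.75) = 0.9940
N(−d₂) = N(-0.07) = 0.4721;  N(−d₁) = N(-0.21) = 0.4168
P = 300·0.9940·0.4721 − 304·0.4168 = 140.7802 − 126.7072 = 14.0730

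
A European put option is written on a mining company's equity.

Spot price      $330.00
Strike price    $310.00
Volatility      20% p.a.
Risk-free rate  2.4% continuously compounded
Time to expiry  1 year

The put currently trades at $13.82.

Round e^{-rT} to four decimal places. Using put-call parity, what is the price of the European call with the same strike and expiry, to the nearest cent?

e^(−rT) = e^(−0.024·1) = 0.9763
Put-call parity: C − P = S − K·e^(−rT) = 330 − 310·0.9763 = 330 − 302.6530 = 27.3470
C = P + (C − P) = 13.82 + (27.3470) = 41.1670

$41.17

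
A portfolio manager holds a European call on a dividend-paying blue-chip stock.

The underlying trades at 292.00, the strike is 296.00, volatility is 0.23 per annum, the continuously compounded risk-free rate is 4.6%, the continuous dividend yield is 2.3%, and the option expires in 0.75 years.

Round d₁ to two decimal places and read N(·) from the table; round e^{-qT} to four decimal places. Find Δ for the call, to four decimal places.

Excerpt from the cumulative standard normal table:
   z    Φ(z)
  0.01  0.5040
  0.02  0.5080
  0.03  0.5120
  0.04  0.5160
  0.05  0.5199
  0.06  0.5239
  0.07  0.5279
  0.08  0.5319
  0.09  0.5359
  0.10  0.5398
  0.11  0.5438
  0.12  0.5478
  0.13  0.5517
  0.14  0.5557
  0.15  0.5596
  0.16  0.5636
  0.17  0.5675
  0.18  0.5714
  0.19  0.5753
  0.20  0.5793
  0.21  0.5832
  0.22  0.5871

0.5384

T = 0.75;  σ√T = 0.1992
d₁ = [ln(292/296) + (0.046 − 0.023 + 0.23²/2)·0.75] / 0.1992 = [-0.0136 + 0.0371] / 0.1992 = 0.1179 which rounds to 0.12
N(d₁) = N(0.12) = 0.5478
Δ_call = e^(−qT)·N(d₁) = 0.9829·0.5478 = 0.5384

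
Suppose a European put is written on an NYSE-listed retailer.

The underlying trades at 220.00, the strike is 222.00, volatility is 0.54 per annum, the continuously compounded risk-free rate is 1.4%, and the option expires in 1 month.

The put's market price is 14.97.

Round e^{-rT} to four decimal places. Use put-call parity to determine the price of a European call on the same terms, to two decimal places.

13.24

e^(−rT) = e^(−0.014·0.08333) = 0.9988
Put-call parity: C − P = S − K·e^(−rT) = 220 − 222·0.9988 = 220 − 221.7336 = -1.7336
C = P + (C − P) = 14.97 + (-1.7336) = 13.2364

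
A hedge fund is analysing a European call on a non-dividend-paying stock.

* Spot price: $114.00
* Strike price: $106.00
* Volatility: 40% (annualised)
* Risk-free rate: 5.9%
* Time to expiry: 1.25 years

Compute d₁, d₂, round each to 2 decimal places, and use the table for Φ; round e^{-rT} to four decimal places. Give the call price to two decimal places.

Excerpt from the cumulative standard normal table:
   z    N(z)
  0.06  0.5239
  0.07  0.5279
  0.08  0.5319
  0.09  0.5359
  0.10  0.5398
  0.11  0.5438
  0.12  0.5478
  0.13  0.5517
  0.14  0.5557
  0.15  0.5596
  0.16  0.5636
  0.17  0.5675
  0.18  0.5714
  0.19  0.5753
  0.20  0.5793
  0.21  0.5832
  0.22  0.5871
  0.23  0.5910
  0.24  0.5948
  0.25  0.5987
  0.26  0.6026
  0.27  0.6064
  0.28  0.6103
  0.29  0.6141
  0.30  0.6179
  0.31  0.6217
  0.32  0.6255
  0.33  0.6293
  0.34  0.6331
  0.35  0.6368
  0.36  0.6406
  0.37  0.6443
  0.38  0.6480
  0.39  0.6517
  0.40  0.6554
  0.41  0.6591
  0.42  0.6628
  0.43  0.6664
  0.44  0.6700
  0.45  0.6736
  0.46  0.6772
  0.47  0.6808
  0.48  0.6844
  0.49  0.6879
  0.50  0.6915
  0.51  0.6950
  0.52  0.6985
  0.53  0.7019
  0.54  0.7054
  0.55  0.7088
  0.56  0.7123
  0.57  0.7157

$27.65

σ√T = 0.4·√1.25 = 0.4472
d₁ = [ln(114/106) + (0.059 + 0.4²/2)·1.25] / 0.4472 = [0.0728 + 0.1738] / 0.4472 = 0.5512 ⇒ 0.55
d₂ = d₁ − σ√T = 0.5512 − 0.4472 = 0.1040 ⇒ 0.10
e^(−rT) = e^(−0.059·1.25) = 0.9289
N(d₁) = N(0.55) = 0.7088;  N(d₂) = N(0.10) = 0.5398
C = 114·0.7088 − 106·0.9289·0.5398 = 80.8032 − 53.1505 = 27.6527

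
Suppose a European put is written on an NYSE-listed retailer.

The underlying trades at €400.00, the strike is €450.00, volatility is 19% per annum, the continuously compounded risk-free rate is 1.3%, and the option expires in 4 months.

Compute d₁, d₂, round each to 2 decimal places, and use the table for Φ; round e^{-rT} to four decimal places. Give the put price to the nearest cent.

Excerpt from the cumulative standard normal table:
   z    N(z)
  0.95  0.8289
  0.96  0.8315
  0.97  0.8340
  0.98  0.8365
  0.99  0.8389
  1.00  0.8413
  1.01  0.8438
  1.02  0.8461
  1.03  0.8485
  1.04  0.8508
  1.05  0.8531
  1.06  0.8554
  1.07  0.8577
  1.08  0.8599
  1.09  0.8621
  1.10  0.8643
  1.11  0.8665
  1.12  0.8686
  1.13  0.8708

σ√T = 0.19·√0.3333 = 0.1097
d₁ = [ln(400/450) + (0.013 + 0.19²/2)·0.3333] / 0.1097 = [-0.1178 + 0.0103] / 0.1097 = -0.9794 ⇒ -0.98
d₂ = d₁ − σ√T = -0.9794 − 0.1097 = -1.0891 ⇒ -1.09
exp(−rT) = exp(−0.013·0.3333) = 0.9957
N(−d₂) = N(1.09) = 0.8621;  N(−d₁) = N(0.98) = 0.8365
P = 450·0.9957·0.8621 − 400·0.8365 = 386.2768 − 334.6000 = 51.6768

€51.68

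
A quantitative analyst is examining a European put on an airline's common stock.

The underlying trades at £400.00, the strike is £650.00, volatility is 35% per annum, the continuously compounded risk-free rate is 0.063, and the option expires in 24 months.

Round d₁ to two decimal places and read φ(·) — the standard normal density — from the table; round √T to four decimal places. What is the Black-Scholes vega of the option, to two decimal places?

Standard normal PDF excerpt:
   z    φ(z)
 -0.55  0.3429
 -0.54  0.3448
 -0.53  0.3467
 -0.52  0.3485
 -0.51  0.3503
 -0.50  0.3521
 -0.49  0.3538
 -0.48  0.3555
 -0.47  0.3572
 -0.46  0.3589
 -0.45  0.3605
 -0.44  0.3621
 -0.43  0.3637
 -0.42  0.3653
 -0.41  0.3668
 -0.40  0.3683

201.10

σ√T = 0.35 × 1.4142 = 0.4950
d₁ = [ln(400/650) + (0.063 + 0.35²/2)·2] / 0.4950 = [-0.4855 + 0.2485] / 0.4950 = -0.4788 → -0.48
√T = √2 = 1.4142
φ(d₁) = φ(-0.48) = 0.3555
vega = S·φ(d₁)·√T = 400·0.3555·1.4142 = 201.0992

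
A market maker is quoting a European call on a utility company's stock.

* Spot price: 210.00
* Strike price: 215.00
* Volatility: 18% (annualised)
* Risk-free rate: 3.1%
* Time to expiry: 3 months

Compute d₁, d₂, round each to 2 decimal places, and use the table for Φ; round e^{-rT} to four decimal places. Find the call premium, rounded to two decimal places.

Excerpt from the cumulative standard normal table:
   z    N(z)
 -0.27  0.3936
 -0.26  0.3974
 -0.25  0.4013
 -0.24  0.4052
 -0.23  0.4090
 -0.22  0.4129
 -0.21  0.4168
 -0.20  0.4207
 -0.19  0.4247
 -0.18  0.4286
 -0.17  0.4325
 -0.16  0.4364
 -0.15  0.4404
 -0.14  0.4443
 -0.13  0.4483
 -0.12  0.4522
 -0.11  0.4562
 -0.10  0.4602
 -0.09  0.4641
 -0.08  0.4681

σ√T = 0.18 × 0.5000 = 0.0900
d₁ = [ln(210/215) + (0.031 + ½·0.18²)·0.25] / (σ√T) = (-0.0235 + 0.0118) / 0.0900 = -0.1303 ⇒ -0.13
d₂ = -0.1303 − 0.0900 = -0.2203 ⇒ -0.22
e^(−rT) = e^(−0.031·0.25) = 0.9923
C = 210·N(-0.13) − 215·0.9923·N(-0.22) = 210·0.4483 − 215·0.9923·0.4129 = 94.1430 − 88.0899 = 6.0531

6.05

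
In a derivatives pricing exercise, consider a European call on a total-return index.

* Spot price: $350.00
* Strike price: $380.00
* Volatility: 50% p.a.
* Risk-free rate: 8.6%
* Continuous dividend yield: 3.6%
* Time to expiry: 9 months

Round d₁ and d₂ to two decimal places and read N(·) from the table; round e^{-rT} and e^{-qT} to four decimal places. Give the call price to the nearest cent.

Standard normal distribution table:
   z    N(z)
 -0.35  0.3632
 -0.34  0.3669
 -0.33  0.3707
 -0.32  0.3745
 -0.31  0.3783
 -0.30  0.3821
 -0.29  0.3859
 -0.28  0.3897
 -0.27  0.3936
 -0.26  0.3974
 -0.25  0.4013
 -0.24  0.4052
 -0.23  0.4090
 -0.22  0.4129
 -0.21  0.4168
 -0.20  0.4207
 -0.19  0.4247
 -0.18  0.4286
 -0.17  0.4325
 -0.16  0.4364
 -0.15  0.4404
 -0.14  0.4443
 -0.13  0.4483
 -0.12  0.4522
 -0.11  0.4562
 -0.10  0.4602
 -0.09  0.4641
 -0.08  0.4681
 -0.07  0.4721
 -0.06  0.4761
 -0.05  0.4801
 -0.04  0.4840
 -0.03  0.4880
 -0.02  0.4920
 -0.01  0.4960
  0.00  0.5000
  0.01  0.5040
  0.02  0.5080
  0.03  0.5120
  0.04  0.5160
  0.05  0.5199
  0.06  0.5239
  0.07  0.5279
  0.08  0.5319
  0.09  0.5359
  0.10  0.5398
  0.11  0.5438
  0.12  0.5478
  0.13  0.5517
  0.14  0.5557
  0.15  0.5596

T = 0.75;  σ√T = 0.4330
ln(S/K) + (r − q + σ²/2)T = ln(350/380) + (0.086 − 0.036 + 0.5²/2)·0.75 = -0.0822 + 0.1312 = 0.0490
d₁ = 0.0490 / 0.4330 = 0.1132 ≈ 0.11
d₂ = d₁ − σ√T = 0.1132 − 0.4330 = -0.3198 ≈ -0.32
exp(−qT) = exp(−0.036·0.75) = 0.9734;  exp(−rT) = exp(−0.086·0.75) = 0.9375
N(d₁) = N(0.11) = 0.5438;  N(d₂) = N(-0.32) = 0.3745
C = 350·0.9734·0.5438 − 380·0.9375·0.3745 = 185.2672 − 133.4156 = 51.8516

$51.85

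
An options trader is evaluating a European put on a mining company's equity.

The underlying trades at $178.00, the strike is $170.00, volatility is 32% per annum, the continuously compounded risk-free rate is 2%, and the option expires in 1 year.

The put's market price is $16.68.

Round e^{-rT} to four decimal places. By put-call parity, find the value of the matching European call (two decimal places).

e^(−rT) = e^(−0.02·1) = 0.9802
Put-call parity: C − P = S − K·e^(−rT) = 178 − 170·0.9802 = 178 − 166.6340 = 11.3660
C = P + (C − P) = 16.68 + (11.3660) = 28.0460

$28.05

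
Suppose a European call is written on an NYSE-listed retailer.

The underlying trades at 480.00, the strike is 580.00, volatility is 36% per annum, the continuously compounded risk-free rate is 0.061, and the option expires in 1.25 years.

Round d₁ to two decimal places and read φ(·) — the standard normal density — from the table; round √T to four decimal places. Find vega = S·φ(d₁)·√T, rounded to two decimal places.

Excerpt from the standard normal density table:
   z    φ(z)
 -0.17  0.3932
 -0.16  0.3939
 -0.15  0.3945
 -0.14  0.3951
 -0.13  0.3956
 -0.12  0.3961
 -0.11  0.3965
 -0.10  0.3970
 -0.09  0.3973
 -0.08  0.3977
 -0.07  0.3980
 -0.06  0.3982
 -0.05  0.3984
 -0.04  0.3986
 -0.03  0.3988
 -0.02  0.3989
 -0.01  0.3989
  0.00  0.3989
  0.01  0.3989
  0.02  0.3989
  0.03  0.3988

213.42

T = 1.25;  σ√T = 0.4025
d₁ = [ln(480/580) + (0.061 + 0.36²/2)·1.25] / 0.4025 = [-0.1892 + 0.1573] / 0.4025 = -0.0795 ≈ -0.08
√T = √1.25 = 1.1180
φ(d₁) = φ(-0.08) = 0.3977
vega = S·φ(d₁)·√T = 480·0.3977·1.1180 = 213.4217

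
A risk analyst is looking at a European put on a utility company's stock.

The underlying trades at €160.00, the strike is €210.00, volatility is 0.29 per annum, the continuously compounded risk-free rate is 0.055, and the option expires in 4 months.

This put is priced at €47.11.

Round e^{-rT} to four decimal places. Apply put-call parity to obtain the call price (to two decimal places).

exp(−rT) = exp(−0.055·0.3333) = 0.9818
Put-call parity: C − P = S − K·e^(−rT) = 160 − 210·0.9818 = 160 − 206.1780 = -46.1780
C = P + (C − P) = 47.11 + (-46.1780) = 0.9320

€0.93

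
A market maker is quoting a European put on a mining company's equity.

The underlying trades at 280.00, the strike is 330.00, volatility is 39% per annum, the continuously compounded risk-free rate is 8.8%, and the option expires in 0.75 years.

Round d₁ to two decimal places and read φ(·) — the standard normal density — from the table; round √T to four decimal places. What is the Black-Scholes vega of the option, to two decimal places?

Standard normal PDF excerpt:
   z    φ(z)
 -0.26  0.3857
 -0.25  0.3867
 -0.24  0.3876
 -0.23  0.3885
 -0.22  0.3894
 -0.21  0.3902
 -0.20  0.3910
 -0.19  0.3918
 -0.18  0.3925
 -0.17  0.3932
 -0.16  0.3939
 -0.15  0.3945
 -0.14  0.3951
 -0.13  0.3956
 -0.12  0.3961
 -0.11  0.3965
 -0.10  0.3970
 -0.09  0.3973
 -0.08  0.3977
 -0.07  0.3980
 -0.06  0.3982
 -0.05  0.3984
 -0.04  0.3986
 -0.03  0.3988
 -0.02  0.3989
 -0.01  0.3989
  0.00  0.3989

σ√T = 0.39 × 0.8660 = 0.3377
ln(S/K) + (r + σ²/2)T = ln(280/330) + (0.088 + 0.39²/2)·0.75 = -0.1643 + 0.1230 = -0.0413
d₁ = -0.0413 / 0.3377 = -0.1222 which rounds to -0.12
√T = √0.75 = 0.8660
φ(d₁) = φ(-0.12) = 0.3961
vega = S·φ(d₁)·√T = 280·0.3961·0.8660 = 96.0463
(Call and put vega coincide under Black-Scholes.)

96.05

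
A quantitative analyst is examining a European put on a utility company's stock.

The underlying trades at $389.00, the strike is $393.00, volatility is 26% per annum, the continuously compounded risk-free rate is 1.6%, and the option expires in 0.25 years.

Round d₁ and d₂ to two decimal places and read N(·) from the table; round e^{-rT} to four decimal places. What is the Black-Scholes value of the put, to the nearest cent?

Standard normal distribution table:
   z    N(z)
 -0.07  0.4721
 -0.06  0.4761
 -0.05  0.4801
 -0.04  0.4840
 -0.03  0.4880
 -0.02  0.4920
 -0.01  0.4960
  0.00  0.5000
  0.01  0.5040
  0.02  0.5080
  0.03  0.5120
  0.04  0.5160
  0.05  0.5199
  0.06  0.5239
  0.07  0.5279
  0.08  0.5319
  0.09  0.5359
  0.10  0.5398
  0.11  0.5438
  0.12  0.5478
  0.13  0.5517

T = 0.25;  σ√T = 0.1300
d₁ = [ln(389/393) + (0.016 + ½·0.26²)·0.25] / (σ√T) = (-0.0102 + 0.0125) / 0.1300 = 0.0171 → 0.02
d₂ = 0.0171 − 0.1300 = -0.1129 → -0.11
exp(−rT) = exp(−0.016·0.25) = 0.9960
P = 393·0.9960·N(0.11) − 389·N(-0.02) = 393·0.9960·0.5438 − 389·0.4920 = 212.8585 − 191.3880 = 21.4705

$21.47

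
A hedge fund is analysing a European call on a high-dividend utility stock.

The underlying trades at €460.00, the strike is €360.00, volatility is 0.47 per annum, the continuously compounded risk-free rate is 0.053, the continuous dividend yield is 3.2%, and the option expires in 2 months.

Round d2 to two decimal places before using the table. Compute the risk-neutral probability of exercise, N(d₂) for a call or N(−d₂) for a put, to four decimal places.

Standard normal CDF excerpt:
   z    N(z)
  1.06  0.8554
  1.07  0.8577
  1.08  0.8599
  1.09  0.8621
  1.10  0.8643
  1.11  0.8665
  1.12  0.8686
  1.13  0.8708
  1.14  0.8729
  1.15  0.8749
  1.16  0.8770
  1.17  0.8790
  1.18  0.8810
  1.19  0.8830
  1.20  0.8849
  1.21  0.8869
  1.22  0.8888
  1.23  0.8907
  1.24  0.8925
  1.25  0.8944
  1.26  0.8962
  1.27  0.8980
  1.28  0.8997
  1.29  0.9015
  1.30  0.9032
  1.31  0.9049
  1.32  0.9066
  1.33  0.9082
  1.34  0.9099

σ√T = 0.47·√0.1667 = 0.1919
ln(S/K) + (r − q + σ²/2)T = ln(460/360) + (0.053 − 0.032 + 0.47²/2)·0.1667 = 0.2451 + 0.0219 = 0.2670
d₁ = 0.2670 / 0.1919 = 1.3917 ⇒ 1.39
d₂ = d₁ − σ√T = 1.3917 − 0.1919 = 1.1998 ⇒ 1.20
Risk-neutral Pr[S_T > K] = N(d₂) = N(1.20) = 0.8849

0.8849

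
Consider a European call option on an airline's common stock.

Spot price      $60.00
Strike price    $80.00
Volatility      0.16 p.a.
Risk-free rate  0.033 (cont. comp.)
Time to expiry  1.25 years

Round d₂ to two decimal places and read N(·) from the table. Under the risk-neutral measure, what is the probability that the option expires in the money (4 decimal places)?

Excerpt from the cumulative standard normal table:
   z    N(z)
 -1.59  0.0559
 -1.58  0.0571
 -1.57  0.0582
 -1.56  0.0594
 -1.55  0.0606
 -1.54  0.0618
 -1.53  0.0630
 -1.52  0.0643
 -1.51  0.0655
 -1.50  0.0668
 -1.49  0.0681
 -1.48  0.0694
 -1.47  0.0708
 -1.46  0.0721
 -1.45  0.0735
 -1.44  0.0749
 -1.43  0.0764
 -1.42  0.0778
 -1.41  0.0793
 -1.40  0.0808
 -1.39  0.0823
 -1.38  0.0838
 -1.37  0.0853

0.0708

σ√T = 0.16·√1.25 = 0.1789
d₁ = [ln(60/80) + (0.033 + ½·0.16²)·1.25] / (σ√T) = (-0.2877 + 0.0573) / 0.1789 = -1.2882 which rounds to -1.29
d₂ = -1.2882 − 0.1789 = -1.4670 which rounds to -1.47
Pr(exercise) under Q = N(d₂) = 0.0708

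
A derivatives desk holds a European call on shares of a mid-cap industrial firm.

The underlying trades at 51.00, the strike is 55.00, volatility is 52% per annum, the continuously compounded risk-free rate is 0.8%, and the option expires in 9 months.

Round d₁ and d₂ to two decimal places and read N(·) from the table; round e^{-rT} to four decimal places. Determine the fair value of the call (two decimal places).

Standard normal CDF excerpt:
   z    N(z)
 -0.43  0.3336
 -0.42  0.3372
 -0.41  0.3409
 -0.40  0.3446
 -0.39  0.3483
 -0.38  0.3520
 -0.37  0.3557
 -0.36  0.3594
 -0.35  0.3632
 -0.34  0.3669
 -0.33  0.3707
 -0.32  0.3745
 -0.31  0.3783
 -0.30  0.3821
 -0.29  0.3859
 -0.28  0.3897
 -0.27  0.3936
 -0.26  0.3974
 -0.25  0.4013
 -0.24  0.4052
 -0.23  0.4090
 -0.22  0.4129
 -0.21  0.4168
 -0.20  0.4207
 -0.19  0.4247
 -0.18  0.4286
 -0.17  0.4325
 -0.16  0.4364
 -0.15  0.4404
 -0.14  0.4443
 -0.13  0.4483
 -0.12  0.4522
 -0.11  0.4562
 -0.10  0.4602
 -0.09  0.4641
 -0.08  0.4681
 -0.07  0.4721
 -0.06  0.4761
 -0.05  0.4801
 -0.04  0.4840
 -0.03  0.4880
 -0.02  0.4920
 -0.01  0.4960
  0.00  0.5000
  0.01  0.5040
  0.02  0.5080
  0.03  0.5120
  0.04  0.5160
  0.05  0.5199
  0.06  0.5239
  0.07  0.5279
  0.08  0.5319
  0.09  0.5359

σ√T = 0.52·√0.75 = 0.4503
d₁ = [ln(51/55) + (0.008 + ½·0.52²)·0.75] / (σ√T) = (-0.0755 + 0.1074) / 0.4503 = 0.0708 → 0.07
d₂ = 0.0708 − 0.4503 = -0.3795 → -0.38
exp(−rT) = exp(−0.008·0.75) = 0.9940
C = 51·N(0.07) − 55·0.9940·N(-0.38) = 51·0.5279 − 55·0.9940·0.3520 = 26.9229 − 19.2438 = 7.6791

7.68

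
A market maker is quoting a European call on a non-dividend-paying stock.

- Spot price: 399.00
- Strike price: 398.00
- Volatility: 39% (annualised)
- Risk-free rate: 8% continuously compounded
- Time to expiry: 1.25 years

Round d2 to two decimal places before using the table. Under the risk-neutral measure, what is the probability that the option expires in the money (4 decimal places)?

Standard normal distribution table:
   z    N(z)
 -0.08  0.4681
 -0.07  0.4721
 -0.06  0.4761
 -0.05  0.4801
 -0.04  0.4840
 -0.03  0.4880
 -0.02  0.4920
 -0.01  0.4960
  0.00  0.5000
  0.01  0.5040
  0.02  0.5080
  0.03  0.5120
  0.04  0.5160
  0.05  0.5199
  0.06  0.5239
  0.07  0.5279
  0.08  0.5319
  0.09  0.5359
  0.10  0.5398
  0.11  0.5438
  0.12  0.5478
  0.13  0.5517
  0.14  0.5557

T = 1.25;  σ√T = 0.4360
d₁ = [ln(399/398) + (0.08 + 0.39²/2)·1.25] / 0.4360 = [0.0025 + 0.1951] / 0.4360 = 0.4531 which rounds to 0.45
d₂ = d₁ − σ√T = 0.4531 − 0.4360 = 0.0171 which rounds to 0.02
Risk-neutral Pr[S_T > K] = N(d₂) = N(0.02) = 0.5080

0.5080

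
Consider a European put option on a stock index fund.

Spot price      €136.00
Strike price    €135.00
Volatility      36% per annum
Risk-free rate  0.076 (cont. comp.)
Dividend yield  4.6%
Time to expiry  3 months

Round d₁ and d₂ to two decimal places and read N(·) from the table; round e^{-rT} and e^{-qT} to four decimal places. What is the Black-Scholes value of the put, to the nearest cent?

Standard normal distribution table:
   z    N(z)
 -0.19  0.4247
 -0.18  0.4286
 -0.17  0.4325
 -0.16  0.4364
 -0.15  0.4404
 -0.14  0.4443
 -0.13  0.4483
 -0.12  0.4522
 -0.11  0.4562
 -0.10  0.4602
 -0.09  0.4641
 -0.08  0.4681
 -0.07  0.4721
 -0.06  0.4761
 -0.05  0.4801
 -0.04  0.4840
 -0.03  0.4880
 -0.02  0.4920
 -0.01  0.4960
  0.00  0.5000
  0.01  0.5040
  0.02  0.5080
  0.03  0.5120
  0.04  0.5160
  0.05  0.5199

σ√T = 0.36·√0.25 = 0.1800
d₁ = [ln(136/135) + (0.076 − 0.046 + ½·0.36²)·0.25] / (σ√T) = (0.0074 + 0.0237) / 0.1800 = 0.1727 which rounds to 0.17
d₂ = 0.1727 − 0.1800 = -0.0073 which rounds to -0.01
e^(−qT) = e^(−0.046·0.25) = 0.9886;  e^(−rT) = e^(−0.076·0.25) = 0.9812
N(−d₂) = N(0.01) = 0.5040;  N(−d₁) = N(-0.17) = 0.4325
P = 135·0.9812·0.5040 − 136·0.9886·0.4325 = 66.7608 − 58.1495 = 8.6114

€8.61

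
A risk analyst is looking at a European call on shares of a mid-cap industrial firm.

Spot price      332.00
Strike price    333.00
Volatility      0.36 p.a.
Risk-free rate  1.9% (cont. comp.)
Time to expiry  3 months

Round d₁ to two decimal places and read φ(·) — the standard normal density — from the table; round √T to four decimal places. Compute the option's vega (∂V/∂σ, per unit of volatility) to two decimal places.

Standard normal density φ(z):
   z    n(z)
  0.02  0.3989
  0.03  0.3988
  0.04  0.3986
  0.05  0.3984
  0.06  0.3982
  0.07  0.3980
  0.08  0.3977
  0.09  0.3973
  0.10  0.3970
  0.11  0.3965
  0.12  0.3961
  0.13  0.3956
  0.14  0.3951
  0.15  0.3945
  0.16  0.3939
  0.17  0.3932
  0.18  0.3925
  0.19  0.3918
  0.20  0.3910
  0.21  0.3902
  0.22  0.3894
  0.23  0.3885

T = 0.25;  σ√T = 0.1800
ln(S/K) + (r + σ²/2)T = ln(332/333) + (0.019 + 0.36²/2)·0.25 = -0.0030 + 0.0209 = 0.0179
d₁ = 0.0179 / 0.1800 = 0.0997 ≈ 0.10
√T = √0.25 = 0.5000
φ(d₁) = φ(0.10) = 0.3970
vega = S·φ(d₁)·√T = 332·0.3970·0.5000 = 65.9020

65.90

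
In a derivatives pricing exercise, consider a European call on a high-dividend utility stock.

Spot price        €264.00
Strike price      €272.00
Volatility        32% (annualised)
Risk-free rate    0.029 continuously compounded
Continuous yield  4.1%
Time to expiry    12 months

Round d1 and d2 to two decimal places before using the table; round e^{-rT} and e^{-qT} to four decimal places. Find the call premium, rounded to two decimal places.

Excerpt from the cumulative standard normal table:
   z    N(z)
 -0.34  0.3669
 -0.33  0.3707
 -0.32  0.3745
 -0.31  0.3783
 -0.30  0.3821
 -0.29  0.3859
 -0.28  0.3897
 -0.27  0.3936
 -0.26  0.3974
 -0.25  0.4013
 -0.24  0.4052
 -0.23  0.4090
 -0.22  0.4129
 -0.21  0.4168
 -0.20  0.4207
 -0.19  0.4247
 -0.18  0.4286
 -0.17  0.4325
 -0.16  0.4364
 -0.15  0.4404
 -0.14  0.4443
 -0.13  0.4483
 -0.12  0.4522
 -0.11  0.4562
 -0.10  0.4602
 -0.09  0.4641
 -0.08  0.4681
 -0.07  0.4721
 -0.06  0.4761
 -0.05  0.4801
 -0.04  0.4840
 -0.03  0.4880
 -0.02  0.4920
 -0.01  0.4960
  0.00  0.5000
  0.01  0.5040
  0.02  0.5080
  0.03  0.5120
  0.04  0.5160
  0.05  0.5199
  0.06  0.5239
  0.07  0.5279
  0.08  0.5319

€27.77

σ√T = 0.32 × 1.0000 = 0.3200
d₁ = [ln(264/272) + (0.029 − 0.041 + ½·0.32²)·1] / (σ√T) = (-0.0299 + 0.0392) / 0.3200 = 0.0292 → 0.03
d₂ = 0.0292 − 0.3200 = -0.2908 → -0.29
e^(−qT) = e^(−0.041·1) = 0.9598;  e^(−rT) = e^(−0.029·1) = 0.9714
N(d₁) = N(0.03) = 0.5120;  N(d₂) = N(-0.29) = 0.3859
C = 264·0.9598·0.5120 − 272·0.9714·0.3859 = 129.7342 − 101.9628 = 27.7714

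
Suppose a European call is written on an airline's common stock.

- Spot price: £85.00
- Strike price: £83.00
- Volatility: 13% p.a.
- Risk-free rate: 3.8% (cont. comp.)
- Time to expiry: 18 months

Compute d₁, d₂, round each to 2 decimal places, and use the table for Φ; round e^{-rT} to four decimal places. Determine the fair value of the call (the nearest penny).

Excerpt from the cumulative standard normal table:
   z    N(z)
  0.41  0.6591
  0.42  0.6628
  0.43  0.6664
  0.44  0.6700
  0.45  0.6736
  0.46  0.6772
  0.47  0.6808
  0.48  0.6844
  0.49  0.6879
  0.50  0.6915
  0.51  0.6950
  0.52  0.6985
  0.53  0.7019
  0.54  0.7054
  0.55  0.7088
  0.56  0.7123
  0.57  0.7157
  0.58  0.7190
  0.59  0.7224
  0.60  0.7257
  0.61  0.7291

£9.16

σ√T = 0.13·√1.5 = 0.1592
d₁ = [ln(85/83) + (0.038 + 0.13²/2)·1.5] / 0.1592 = [0.0238 + 0.0697] / 0.1592 = 0.5872 which rounds to 0.59
d₂ = d₁ − σ√T = 0.5872 − 0.1592 = 0.4279 which rounds to 0.43
exp(−rT) = exp(−0.038·1.5) = 0.9446
N(d₁) = N(0.59) = 0.7224;  N(d₂) = N(0.43) = 0.6664
C = 85·0.7224 − 83·0.9446·0.6664 = 61.4040 − 52.2470 = 9.1570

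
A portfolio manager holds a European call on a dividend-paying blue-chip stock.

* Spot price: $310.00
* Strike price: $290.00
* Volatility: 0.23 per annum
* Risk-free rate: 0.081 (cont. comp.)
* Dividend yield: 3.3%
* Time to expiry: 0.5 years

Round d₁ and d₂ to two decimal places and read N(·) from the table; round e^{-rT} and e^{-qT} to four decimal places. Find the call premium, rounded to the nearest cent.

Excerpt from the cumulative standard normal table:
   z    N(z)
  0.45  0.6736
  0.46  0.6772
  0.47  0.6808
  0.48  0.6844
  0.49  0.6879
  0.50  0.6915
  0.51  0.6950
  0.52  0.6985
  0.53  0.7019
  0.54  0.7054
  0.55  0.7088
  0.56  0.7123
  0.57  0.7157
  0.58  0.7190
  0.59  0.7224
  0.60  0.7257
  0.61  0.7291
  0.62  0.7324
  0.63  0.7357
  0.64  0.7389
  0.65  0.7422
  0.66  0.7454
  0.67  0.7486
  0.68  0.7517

$34.71

σ√T = 0.23 × 0.7071 = 0.1626
d₁ = [ln(310/290) + (0.081 − 0.033 + ½·0.23²)·0.5] / (σ√T) = (0.0667 + 0.0372) / 0.1626 = 0.6390 ≈ 0.64
d₂ = 0.6390 − 0.1626 = 0.4763 ≈ 0.48
exp(−qT) = exp(−0.033·0.5) = 0.9836;  exp(−rT) = exp(−0.081·0.5) = 0.9603
N(d₁) = N(0.64) = 0.7389;  N(d₂) = N(0.48) = 0.6844
C = 310·0.9836·0.7389 − 290·0.9603·0.6844 = 225.3024 − 190.5965 = 34.7059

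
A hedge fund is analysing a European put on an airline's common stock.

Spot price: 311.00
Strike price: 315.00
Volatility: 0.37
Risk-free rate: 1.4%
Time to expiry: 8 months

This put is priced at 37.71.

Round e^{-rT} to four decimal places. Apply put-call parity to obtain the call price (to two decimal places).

e^(−rT) = e^(−0.014·0.6667) = 0.9907
Put-call parity: C − P = S − K·e^(−rT) = 311 − 315·0.9907 = 311 − 312.0705 = -1.0705
C = P + (C − P) = 37.71 + (-1.0705) = 36.6395

36.64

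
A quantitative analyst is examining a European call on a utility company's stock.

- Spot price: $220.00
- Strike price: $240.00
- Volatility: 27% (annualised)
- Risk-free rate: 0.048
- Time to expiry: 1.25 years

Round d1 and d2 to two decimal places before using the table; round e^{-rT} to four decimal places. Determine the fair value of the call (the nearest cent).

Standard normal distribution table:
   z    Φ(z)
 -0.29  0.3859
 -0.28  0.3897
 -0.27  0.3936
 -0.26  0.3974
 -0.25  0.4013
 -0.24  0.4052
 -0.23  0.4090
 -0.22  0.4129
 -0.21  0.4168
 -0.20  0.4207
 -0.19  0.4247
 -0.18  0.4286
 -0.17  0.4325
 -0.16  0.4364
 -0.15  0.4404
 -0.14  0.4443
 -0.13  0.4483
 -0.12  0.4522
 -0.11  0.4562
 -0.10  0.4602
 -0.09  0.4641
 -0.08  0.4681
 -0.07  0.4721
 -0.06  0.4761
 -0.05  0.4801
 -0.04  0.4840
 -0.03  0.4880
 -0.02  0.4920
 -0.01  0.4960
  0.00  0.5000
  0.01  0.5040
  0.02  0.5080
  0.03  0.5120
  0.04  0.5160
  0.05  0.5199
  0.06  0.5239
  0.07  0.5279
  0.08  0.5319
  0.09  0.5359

σ√T = 0.27 × 1.1180 = 0.3019
d₁ = [ln(220/240) + (0.048 + 0.27²/2)·1.25] / 0.3019 = [-0.0870 + 0.1056] / 0.3019 = 0.0615 ≈ 0.06
d₂ = d₁ − σ√T = 0.0615 − 0.3019 = -0.2404 ≈ -0.24
e^(−rT) = e^(−0.048·1.25) = 0.9418
N(d₁) = N(0.06) = 0.5239;  N(d₂) = N(-0.24) = 0.4052
C = 220·0.5239 − 240·0.9418·0.4052 = 115.2580 − 91.5882 = 23.6698

$23.67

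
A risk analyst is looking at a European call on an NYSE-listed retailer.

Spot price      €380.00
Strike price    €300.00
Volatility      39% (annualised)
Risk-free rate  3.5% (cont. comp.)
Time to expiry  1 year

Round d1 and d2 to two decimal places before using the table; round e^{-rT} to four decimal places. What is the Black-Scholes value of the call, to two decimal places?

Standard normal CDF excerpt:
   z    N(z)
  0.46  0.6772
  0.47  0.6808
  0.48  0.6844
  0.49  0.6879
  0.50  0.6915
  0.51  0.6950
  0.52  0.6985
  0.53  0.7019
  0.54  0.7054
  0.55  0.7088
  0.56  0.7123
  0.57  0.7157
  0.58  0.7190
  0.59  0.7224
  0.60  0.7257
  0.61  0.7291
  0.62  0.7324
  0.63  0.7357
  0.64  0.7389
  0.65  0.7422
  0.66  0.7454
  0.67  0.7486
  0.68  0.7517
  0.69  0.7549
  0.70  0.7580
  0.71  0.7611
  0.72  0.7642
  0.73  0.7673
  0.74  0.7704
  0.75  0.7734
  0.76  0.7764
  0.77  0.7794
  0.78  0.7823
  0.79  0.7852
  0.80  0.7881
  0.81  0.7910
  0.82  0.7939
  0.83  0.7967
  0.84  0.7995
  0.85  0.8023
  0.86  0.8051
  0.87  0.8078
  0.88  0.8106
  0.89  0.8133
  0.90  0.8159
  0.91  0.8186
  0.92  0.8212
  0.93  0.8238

σ√T = 0.39·√1 = 0.3900
d₁ = [ln(380/300) + (0.035 + 0.39²/2)·1] / 0.3900 = [0.2364 + 0.1111] / 0.3900 = 0.8909 ≈ 0.89
d₂ = d₁ − σ√T = 0.8909 − 0.3900 = 0.5009 ≈ 0.50
exp(−rT) = exp(−0.035·1) = 0.9656
N(d₁) = N(0.89) = 0.8133;  N(d₂) = N(0.50) = 0.6915
C = 380·0.8133 − 300·0.9656·0.6915 = 309.0540 − 200.3137 = 108.7403

€108.74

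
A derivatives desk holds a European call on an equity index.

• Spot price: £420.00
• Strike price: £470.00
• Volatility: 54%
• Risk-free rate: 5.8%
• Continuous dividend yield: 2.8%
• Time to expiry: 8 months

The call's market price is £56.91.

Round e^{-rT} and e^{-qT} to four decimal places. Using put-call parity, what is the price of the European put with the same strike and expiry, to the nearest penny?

£96.87

e^(−qT) = e^(−0.028·0.6667) = 0.9815;  e^(−rT) = e^(−0.058·0.6667) = 0.9621
Put-call parity: C − P = S·e^(−qT) − K·e^(−rT) = 420·0.9815 − 470·0.9621 = 412.2300 − 452.1870 = -39.9570
P = C − (C − P) = 56.91 − (-39.9570) = 96.8670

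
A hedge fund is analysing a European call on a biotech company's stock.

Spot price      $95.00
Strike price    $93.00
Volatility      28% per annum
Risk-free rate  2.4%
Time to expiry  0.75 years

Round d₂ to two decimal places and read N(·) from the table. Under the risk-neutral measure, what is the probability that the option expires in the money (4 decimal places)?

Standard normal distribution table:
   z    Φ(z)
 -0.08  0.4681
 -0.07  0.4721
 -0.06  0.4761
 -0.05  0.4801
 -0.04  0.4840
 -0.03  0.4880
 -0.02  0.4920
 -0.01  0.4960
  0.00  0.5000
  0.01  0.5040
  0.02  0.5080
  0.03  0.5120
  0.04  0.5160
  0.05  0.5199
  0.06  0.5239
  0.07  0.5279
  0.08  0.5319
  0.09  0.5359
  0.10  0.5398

0.5160

σ√T = 0.28·√0.75 = 0.2425
d₁ = [ln(95/93) + (0.024 + ½·0.28²)·0.75] / (σ√T) = (0.0213 + 0.0474) / 0.2425 = 0.2832 → 0.28
d₂ = 0.2832 − 0.2425 = 0.0407 → 0.04
Risk-neutral Pr[S_T > K] = N(d₂) = N(0.04) = 0.5160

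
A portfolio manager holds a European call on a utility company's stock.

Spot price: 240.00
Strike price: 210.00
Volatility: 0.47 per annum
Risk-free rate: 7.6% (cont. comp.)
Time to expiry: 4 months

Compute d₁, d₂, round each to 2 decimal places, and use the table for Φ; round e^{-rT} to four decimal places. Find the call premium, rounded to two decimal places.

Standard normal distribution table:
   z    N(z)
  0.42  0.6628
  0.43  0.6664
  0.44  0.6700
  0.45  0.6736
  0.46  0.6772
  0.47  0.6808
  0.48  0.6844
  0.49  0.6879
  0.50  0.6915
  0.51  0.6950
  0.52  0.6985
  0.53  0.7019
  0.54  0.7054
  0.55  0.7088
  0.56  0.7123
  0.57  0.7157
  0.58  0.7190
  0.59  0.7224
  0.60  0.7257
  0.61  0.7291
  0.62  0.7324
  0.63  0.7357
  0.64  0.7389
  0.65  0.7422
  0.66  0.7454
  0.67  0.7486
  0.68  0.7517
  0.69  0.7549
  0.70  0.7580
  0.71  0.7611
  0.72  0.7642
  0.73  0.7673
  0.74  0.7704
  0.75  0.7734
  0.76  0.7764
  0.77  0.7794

σ√T = 0.47 × 0.5774 = 0.2714
d₁ = [ln(240/210) + (0.076 + 0.47²/2)·0.3333] / 0.2714 = [0.1335 + 0.0621] / 0.2714 = 0.7211 which rounds to 0.72
d₂ = d₁ − σ√T = 0.7211 − 0.2714 = 0.4498 which rounds to 0.45
exp(−rT) = exp(−0.076·0.3333) = 0.9750
N(d₁) = N(0.72) = 0.7642;  N(d₂) = N(0.45) = 0.6736
C = 240·0.7642 − 210·0.9750·0.6736 = 183.4080 − 137.9196 = 45.4884

45.49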